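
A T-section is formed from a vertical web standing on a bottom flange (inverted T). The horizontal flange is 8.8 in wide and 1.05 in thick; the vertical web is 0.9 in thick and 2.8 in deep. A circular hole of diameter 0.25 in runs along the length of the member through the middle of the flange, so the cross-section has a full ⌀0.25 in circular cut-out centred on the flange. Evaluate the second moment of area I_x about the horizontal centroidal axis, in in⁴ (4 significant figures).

I_x ≈ 9.824 in⁴

Treat the section as a set of non-overlapping primitives; coordinates are from the bounding-box lower-left.
Flange: 8.8 × 1.05, A = 9.24 in², y = 0.525 in, Ī = 0.848925 in⁴.
Web: 0.9 × 2.8, A = 2.52 in², y = 2.45 in, Ī = 1.6464 in⁴.
Hole (subtracted): ⌀0.25, A = 0.0490874 in², y = 0.525 in, Ī = 0.000191748 in⁴.
Centroid: ȳ = ΣA·y / ΣA = 0.939229 in.
Transfer each piece to the horizontal centroidal axis using Ī + A·d² with d = y − 0.939229:
  flange: d = -0.414229 in → contributes +2.43438 in⁴
  web: d = 1.51077 in → contributes +7.39812 in⁴
  hole: d = -0.414229 in → contributes −0.00861444 in⁴
Total I = 9.82388 in⁴.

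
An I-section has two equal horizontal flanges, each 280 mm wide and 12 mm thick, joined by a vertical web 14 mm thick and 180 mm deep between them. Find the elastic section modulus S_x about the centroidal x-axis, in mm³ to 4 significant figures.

Decompose the section into non-overlapping parts with the origin at the bottom-left of its bounding rectangle.
Bottom flange: 280 × 12, A = 3 360 mm², y = 6 mm, Ī = 40 320 mm⁴.
Web: 14 × 180, A = 2 520 mm², y = 102 mm, Ī = 6 804 000 mm⁴.
Top flange: 280 × 12, A = 3 360 mm², y = 198 mm, Ī = 40 320 mm⁴.
By symmetry the centroid is at mid-height, ȳ = 102 mm.
Transfer each piece to the centroidal x-axis using Ī + A·d² with d = y − 102:
  bottom flange: d = -96 mm → contributes +31 006 080 mm⁴
  web: d = 0 mm → contributes +6 804 000 mm⁴
  top flange: d = 96 mm → contributes +31 006 080 mm⁴
Total I = 68 816 160 mm⁴.
Extreme fibre distance c = 102 mm; S = I/c = 674 668 mm³.

S_x ≈ 6.747 × 10⁵ mm³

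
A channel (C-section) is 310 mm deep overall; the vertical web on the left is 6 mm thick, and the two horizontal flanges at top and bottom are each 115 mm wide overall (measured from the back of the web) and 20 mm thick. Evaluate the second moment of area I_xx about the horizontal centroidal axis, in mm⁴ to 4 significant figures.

I_xx ≈ 1.067 × 10⁸ mm⁴

Split into non-overlapping primitives; take the origin at the lower-left of the bounding box.
Web: 6 × 310, A = 1 860 mm², y = 155 mm, Ī = 14 895 500 mm⁴.
Top flange (beyond web): 109 × 20, A = 2 180 mm², y = 300 mm, Ī = 72666.7 mm⁴.
Bottom flange (beyond web): 109 × 20, A = 2 180 mm², y = 10 mm, Ī = 72666.7 mm⁴.
By symmetry the centroid is at mid-height, ȳ = 155 mm.
Transfer each piece to the horizontal centroidal axis using Ī + A·d² with d = y − 155:
  web: d = 0 mm → contributes +14 895 500 mm⁴
  top flange (beyond web): d = 145 mm → contributes +45 907 167 mm⁴
  bottom flange (beyond web): d = -145 mm → contributes +45 907 167 mm⁴
Total I = 106 709 833 mm⁴.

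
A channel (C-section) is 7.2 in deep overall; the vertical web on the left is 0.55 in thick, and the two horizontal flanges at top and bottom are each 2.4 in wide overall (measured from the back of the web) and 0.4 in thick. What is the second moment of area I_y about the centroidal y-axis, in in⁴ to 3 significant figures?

Break the section into simple shapes (no overlaps), measuring from the bottom-left corner of the bounding box.
Web: 0.55 × 7.2, A = 3.96 in², x = 0.275 in, Ī = 0.099825 in⁴.
Top flange (beyond web): 1.85 × 0.4, A = 0.74 in², x = 1.475 in, Ī = 0.21105 in⁴.
Bottom flange (beyond web): 1.85 × 0.4, A = 0.74 in², x = 1.475 in, Ī = 0.21105 in⁴.
Centroid: x̄ = ΣA·x / ΣA = 0.60147 in.
Transfer each piece to the centroidal y-axis using Ī + A·d² with d = x − 0.60147:
  web: d = -0.32647 in → contributes +0.52189 in⁴
  top flange (beyond web): d = 0.87353 in → contributes +0.77571 in⁴
  bottom flange (beyond web): d = 0.87353 in → contributes +0.77571 in⁴
Total I = 2.0733 in⁴.

I_y ≈ 2.07 in⁴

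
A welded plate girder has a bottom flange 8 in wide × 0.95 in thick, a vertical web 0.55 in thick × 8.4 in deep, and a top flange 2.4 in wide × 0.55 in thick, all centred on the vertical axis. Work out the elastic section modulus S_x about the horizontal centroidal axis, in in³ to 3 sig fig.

Treat the section as a set of non-overlapping primitives; coordinates are from the bounding-box lower-left.
Bottom plate: 8 × 0.95, A = 7.6 in², y = 0.475 in, Ī = 0.57158 in⁴.
Web plate: 0.55 × 8.4, A = 4.62 in², y = 5.15 in, Ī = 27.166 in⁴.
Top plate: 2.4 × 0.55, A = 1.32 in², y = 9.625 in, Ī = 0.033275 in⁴.
Centroid: ȳ = ΣA·y / ΣA = 2.9622 in.
Transfer each piece to the horizontal centroidal axis using Ī + A·d² with d = y − 2.9622:
  bottom plate: d = -2.4872 in → contributes +47.586 in⁴
  web plate: d = 2.1878 in → contributes +49.279 in⁴
  top plate: d = 6.6628 in → contributes +58.632 in⁴
Total I = 155.5 in⁴.
Extreme fibre distance c = 6.9378 in; S = I/c = 22.413 in³.

S_x ≈ 22.4 in³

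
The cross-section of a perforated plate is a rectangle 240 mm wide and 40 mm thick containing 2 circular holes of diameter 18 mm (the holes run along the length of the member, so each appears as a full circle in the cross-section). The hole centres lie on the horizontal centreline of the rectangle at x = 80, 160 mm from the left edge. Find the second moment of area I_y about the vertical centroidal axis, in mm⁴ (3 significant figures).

Treat the section as a set of non-overlapping primitives; coordinates are from the bounding-box lower-left.
Plate: 240 × 40, A = 9 600 mm², x = 120 mm, Ī = 46 080 000 mm⁴.
Hole 1 (subtracted): ⌀18, A = 254.47 mm², x = 80 mm, Ī = 5 153 mm⁴.
Hole 2 (subtracted): ⌀18, A = 254.47 mm², x = 160 mm, Ī = 5 153 mm⁴.
By symmetry the centroid is at mid-width, x̄ = 120 mm.
Transfer each piece to the vertical centroidal axis using Ī + A·d² with d = x − 120:
  plate: d = 0 mm → contributes +46 080 000 mm⁴
  hole 1: d = -40 mm → contributes −412 303 mm⁴
  hole 2: d = 40 mm → contributes −412 303 mm⁴
Total I = 45 255 393 mm⁴.

I_y ≈ 4.53 × 10⁷ mm⁴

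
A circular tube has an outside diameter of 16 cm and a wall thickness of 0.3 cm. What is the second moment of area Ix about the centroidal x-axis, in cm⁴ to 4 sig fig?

Ix ≈ 456.1 cm⁴

Decompose the section into non-overlapping parts with the origin at the bottom-left of its bounding rectangle.
Outer circle: ⌀16, A = 201.062 cm², y = 8 cm, Ī = 3216.99 cm⁴.
Bore (subtracted): ⌀15.4, A = 186.265 cm², y = 8 cm, Ī = 2760.91 cm⁴.
By symmetry the centroid is at mid-height, ȳ = 8 cm.
All pieces are centred on the centroidal x-axis, so I = ΣĪ (holes subtracted) = 456.077 cm⁴.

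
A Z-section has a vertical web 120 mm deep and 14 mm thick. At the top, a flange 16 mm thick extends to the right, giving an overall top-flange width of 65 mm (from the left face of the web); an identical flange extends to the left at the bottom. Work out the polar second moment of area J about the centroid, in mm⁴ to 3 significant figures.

Break the section into simple shapes (no overlaps), measuring from the bottom-left corner of the bounding box.
Web: 14 × 120, A = 1 680 mm², y = 60 mm, Ī = 2 016 000 mm⁴.
Top flange (beyond web): 51 × 16, A = 816 mm², y = 112 mm, Ī = 17 408 mm⁴.
Bottom flange (beyond web): 51 × 16, A = 816 mm², y = 8 mm, Ī = 17 408 mm⁴.
Centroid: ȳ = ΣA·y / ΣA = 60 mm.
Transfer each piece to the centroidal x-axis using Ī + A·d² with d = y − 60:
  web: d = 0 mm → contributes +2 016 000 mm⁴
  top flange (beyond web): d = 52 mm → contributes +2 223 872 mm⁴
  bottom flange (beyond web): d = -52 mm → contributes +2 223 872 mm⁴
Total I = 6 463 744 mm⁴.
For the y-axis: x̄ = 58 mm.
Repeating about the centroidal y-axis gives I_y = 2 104 976 mm⁴.
Polar second moment: J = I_x + I_y = 8 568 720 mm⁴.

J ≈ 8.57 × 10⁶ mm⁴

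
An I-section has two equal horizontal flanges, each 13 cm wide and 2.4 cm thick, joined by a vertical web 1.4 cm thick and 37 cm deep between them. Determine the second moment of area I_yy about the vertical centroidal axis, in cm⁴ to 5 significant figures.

I_yy ≈ 887.26 cm⁴

Break the section into simple shapes (no overlaps), measuring from the bottom-left corner of the bounding box.
Bottom flange: 13 × 2.4, A = 31.2 cm², x = 6.5 cm, Ī = 439.4 cm⁴.
Web: 1.4 × 37, A = 51.8 cm², x = 6.5 cm, Ī = 8.460667 cm⁴.
Top flange: 13 × 2.4, A = 31.2 cm², x = 6.5 cm, Ī = 439.4 cm⁴.
By symmetry the centroid is at mid-width, x̄ = 6.5 cm.
All pieces are centred on the vertical centroidal axis, so I = ΣĪ = 887.2607 cm⁴.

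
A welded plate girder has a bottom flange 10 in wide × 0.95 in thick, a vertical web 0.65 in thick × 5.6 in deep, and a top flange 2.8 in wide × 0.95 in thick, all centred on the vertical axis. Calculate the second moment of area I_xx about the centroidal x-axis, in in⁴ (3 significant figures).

I_xx ≈ 109 in⁴

Split into non-overlapping primitives; take the origin at the lower-left of the bounding box.
Bottom plate: 10 × 0.95, A = 9.5 in², y = 0.475 in, Ī = 0.71448 in⁴.
Web plate: 0.65 × 5.6, A = 3.64 in², y = 3.75 in, Ī = 9.5125 in⁴.
Top plate: 2.8 × 0.95, A = 2.66 in², y = 7.025 in, Ī = 0.20005 in⁴.
Centroid: ȳ = ΣA·y / ΣA = 2.3322 in.
Transfer each piece to the centroidal x-axis using Ī + A·d² with d = y − 2.3322:
  bottom plate: d = -1.8572 in → contributes +33.482 in⁴
  web plate: d = 1.4178 in → contributes +16.829 in⁴
  top plate: d = 4.6928 in → contributes +58.779 in⁴
Total I = 109.09 in⁴.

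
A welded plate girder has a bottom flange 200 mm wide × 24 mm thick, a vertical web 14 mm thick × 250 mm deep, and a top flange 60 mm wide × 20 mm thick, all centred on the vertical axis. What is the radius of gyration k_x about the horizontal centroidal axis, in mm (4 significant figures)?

Break the section into simple shapes (no overlaps), measuring from the bottom-left corner of the bounding box.
Bottom plate: 200 × 24, A = 4 800 mm², y = 12 mm, Ī = 230 400 mm⁴.
Web plate: 14 × 250, A = 3 500 mm², y = 149 mm, Ī = 18 229 167 mm⁴.
Top plate: 60 × 20, A = 1 200 mm², y = 284 mm, Ī = 40 000 mm⁴.
Centroid: ȳ = ΣA·y / ΣA = 96.8316 mm.
Transfer each piece to the horizontal centroidal axis using Ī + A·d² with d = y − 96.8316:
  bottom plate: d = -84.8316 mm → contributes +34 773 105 mm⁴
  web plate: d = 52.1684 mm → contributes +27 754 571 mm⁴
  top plate: d = 187.168 mm → contributes +42 078 421 mm⁴
Total I = 104 606 097 mm⁴.
Radius of gyration: k = √(I/A) = √(104 606 097 / 9 500) = 104.934 mm.

k_x ≈ 104.9 mm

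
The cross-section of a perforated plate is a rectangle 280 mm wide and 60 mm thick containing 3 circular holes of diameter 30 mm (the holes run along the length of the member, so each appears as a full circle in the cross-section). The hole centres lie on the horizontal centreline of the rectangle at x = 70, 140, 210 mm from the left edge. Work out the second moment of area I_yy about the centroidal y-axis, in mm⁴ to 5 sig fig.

Break the section into simple shapes (no overlaps), measuring from the bottom-left corner of the bounding box.
Plate: 280 × 60, A = 16 800 mm², x = 140 mm, Ī = 109 760 000 mm⁴.
Hole 1 (subtracted): ⌀30, A = 706.8583 mm², x = 70 mm, Ī = 39760.78 mm⁴.
Hole 2 (subtracted): ⌀30, A = 706.8583 mm², x = 140 mm, Ī = 39760.78 mm⁴.
Hole 3 (subtracted): ⌀30, A = 706.8583 mm², x = 210 mm, Ī = 39760.78 mm⁴.
By symmetry the centroid is at mid-width, x̄ = 140 mm.
Transfer each piece to the centroidal y-axis using Ī + A·d² with d = x − 140:
  plate: d = 0 mm → contributes +109 760 000 mm⁴
  hole 1: d = -70 mm → contributes −3 503 367 mm⁴
  hole 2: d = 0 mm → contributes −39760.78 mm⁴
  hole 3: d = 70 mm → contributes −3 503 367 mm⁴
Total I = 102 713 506 mm⁴.

I_yy ≈ 1.0271 × 10⁸ mm⁴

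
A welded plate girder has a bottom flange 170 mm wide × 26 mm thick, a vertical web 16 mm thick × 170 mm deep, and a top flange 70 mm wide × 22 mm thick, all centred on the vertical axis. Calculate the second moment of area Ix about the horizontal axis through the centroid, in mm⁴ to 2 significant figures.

Decompose the section into non-overlapping parts with the origin at the bottom-left of its bounding rectangle.
Bottom plate: 170 × 26, A = 4 420 mm², y = 13 mm, Ī = 248 993 mm⁴.
Web plate: 16 × 170, A = 2 720 mm², y = 111 mm, Ī = 6 550 667 mm⁴.
Top plate: 70 × 22, A = 1 540 mm², y = 207 mm, Ī = 62 113 mm⁴.
Centroid: ȳ = ΣA·y / ΣA = 78.13 mm.
Transfer each piece to the horizontal axis through the centroid using Ī + A·d² with d = y − 78.13:
  bottom plate: d = -65.13 mm → contributes +18 997 709 mm⁴
  web plate: d = 32.87 mm → contributes +9 489 628 mm⁴
  top plate: d = 128.9 mm → contributes +25 638 012 mm⁴
Total I = 54 125 349 mm⁴.

Ix ≈ 5.4 × 10⁷ mm⁴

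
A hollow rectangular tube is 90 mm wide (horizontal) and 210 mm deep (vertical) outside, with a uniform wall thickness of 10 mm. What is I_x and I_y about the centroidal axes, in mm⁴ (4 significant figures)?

Break the section into simple shapes (no overlaps), measuring from the bottom-left corner of the bounding box.
Outer rectangle: 90 × 210, A = 18 900 mm², y = 105 mm, Ī = 69 457 500 mm⁴.
Inner void (subtracted): 70 × 190, A = 13 300 mm², y = 105 mm, Ī = 40 010 833 mm⁴.
By symmetry the centroid is at mid-height, ȳ = 105 mm.
All pieces are centred on the centroidal x-axis, so I = ΣĪ (holes subtracted) = 29 446 667 mm⁴.
Repeating about the centroidal y-axis gives I_y = 7 326 667 mm⁴.

I_x ≈ 2.945 × 10⁷ mm⁴, I_y ≈ 7.327 × 10⁶ mm⁴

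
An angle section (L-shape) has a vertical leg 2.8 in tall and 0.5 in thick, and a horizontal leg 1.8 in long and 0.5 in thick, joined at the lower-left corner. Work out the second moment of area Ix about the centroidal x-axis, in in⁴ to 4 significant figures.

Ix ≈ 1.515 in⁴

Treat the section as a set of non-overlapping primitives; coordinates are from the bounding-box lower-left.
Vertical leg: 0.5 × 2.8, A = 1.4 in², y = 1.4 in, Ī = 0.914667 in⁴.
Horizontal leg (remainder): 1.3 × 0.5, A = 0.65 in², y = 0.25 in, Ī = 0.0135417 in⁴.
Centroid: ȳ = ΣA·y / ΣA = 1.03537 in.
Transfer each piece to the centroidal x-axis using Ī + A·d² with d = y − 1.03537:
  vertical leg: d = 0.364634 in → contributes +1.10081 in⁴
  horizontal leg (remainder): d = -0.785366 in → contributes +0.414461 in⁴
Total I = 1.51527 in⁴.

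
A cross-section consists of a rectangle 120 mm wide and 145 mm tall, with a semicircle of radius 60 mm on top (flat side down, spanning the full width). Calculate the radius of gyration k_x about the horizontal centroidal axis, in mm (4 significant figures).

k_x ≈ 56.22 mm

Treat the section as a set of non-overlapping primitives; coordinates are from the bounding-box lower-left.
Rectangular body: 120 × 145, A = 17 400 mm², y = 72.5 mm, Ī = 30 486 250 mm⁴.
Semicircular cap: semicircle r = 60, A = 5654.87 mm², y = 170.465 mm, Ī = 1 422 450 mm⁴.
Centroid: ȳ = ΣA·y / ΣA = 96.5287 mm.
Transfer each piece to the horizontal centroidal axis using Ī + A·d² with d = y − 96.5287:
  rectangular body: d = -24.0287 mm → contributes +40 532 612 mm⁴
  semicircular cap: d = 73.9361 mm → contributes +32 335 060 mm⁴
Total I = 72 867 672 mm⁴.
Radius of gyration: k = √(I/A) = √(72 867 672 / 23054.9) = 56.2194 mm.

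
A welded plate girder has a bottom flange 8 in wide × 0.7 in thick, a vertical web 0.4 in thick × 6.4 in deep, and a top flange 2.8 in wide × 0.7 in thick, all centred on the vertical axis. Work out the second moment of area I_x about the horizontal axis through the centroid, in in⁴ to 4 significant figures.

Break the section into simple shapes (no overlaps), measuring from the bottom-left corner of the bounding box.
Bottom plate: 8 × 0.7, A = 5.6 in², y = 0.35 in, Ī = 0.228667 in⁴.
Web plate: 0.4 × 6.4, A = 2.56 in², y = 3.9 in, Ī = 8.73813 in⁴.
Top plate: 2.8 × 0.7, A = 1.96 in², y = 7.45 in, Ī = 0.0800333 in⁴.
Centroid: ȳ = ΣA·y / ΣA = 2.62312 in.
Transfer each piece to the horizontal axis through the centroid using Ī + A·d² with d = y − 2.62312:
  bottom plate: d = -2.27312 in → contributes +29.1643 in⁴
  web plate: d = 1.27688 in → contributes +12.912 in⁴
  top plate: d = 4.82688 in → contributes +45.7456 in⁴
Total I = 87.8219 in⁴.

I_x ≈ 87.82 in⁴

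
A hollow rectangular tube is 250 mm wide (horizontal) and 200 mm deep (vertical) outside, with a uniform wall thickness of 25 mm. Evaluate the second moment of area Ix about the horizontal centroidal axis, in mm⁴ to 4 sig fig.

Ix ≈ 1.104 × 10⁸ mm⁴

Split into non-overlapping primitives; take the origin at the lower-left of the bounding box.
Outer rectangle: 250 × 200, A = 50 000 mm², y = 100 mm, Ī = 166 666 667 mm⁴.
Inner void (subtracted): 200 × 150, A = 30 000 mm², y = 100 mm, Ī = 56 250 000 mm⁴.
By symmetry the centroid is at mid-height, ȳ = 100 mm.
All pieces are centred on the horizontal centroidal axis, so I = ΣĪ (holes subtracted) = 110 416 667 mm⁴.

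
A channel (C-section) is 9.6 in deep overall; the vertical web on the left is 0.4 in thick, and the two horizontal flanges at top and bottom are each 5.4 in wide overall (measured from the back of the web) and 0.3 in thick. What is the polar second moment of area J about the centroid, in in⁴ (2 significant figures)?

J ≈ 110 in⁴

Decompose the section into non-overlapping parts with the origin at the bottom-left of its bounding rectangle.
Web: 0.4 × 9.6, A = 3.84 in², y = 4.8 in, Ī = 29.49 in⁴.
Top flange (beyond web): 5 × 0.3, A = 1.5 in², y = 9.45 in, Ī = 0.01125 in⁴.
Bottom flange (beyond web): 5 × 0.3, A = 1.5 in², y = 0.15 in, Ī = 0.01125 in⁴.
By symmetry the centroid is at mid-height, ȳ = 4.8 in.
Transfer each piece to the centroidal x-axis using Ī + A·d² with d = y − 4.8:
  web: d = 0 in → contributes +29.49 in⁴
  top flange (beyond web): d = 4.65 in → contributes +32.45 in⁴
  bottom flange (beyond web): d = -4.65 in → contributes +32.45 in⁴
Total I = 94.38 in⁴.
For the y-axis: x̄ = 1.384 in.
Repeating about the centroidal y-axis gives I_y = 18.58 in⁴.
Polar second moment: J = I_x + I_y = 113 in⁴.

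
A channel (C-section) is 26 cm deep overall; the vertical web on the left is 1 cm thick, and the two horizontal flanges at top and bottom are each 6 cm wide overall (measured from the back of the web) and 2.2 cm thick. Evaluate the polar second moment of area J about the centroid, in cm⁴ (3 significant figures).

J ≈ 4740 cm⁴

Treat the section as a set of non-overlapping primitives; coordinates are from the bounding-box lower-left.
Web: 1 × 26, A = 26 cm², y = 13 cm, Ī = 1464.7 cm⁴.
Top flange (beyond web): 5 × 2.2, A = 11 cm², y = 24.9 cm, Ī = 4.4367 cm⁴.
Bottom flange (beyond web): 5 × 2.2, A = 11 cm², y = 1.1 cm, Ī = 4.4367 cm⁴.
By symmetry the centroid is at mid-height, ȳ = 13 cm.
Transfer each piece to the centroidal x-axis using Ī + A·d² with d = y − 13:
  web: d = 0 cm → contributes +1464.7 cm⁴
  top flange (beyond web): d = 11.9 cm → contributes +1562.1 cm⁴
  bottom flange (beyond web): d = -11.9 cm → contributes +1562.1 cm⁴
Total I = 4 589 cm⁴.
For the y-axis: x̄ = 1.875 cm.
Repeating about the centroidal y-axis gives I_y = 155.25 cm⁴.
Polar second moment: J = I_x + I_y = 4744.2 cm⁴.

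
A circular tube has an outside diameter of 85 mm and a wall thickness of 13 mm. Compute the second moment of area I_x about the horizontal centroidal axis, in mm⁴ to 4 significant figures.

Split into non-overlapping primitives; take the origin at the lower-left of the bounding box.
Outer circle: ⌀85, A = 5674.5 mm², y = 42.5 mm, Ī = 2 562 392 mm⁴.
Bore (subtracted): ⌀59, A = 2733.97 mm², y = 42.5 mm, Ī = 594 810 mm⁴.
By symmetry the centroid is at mid-height, ȳ = 42.5 mm.
All pieces are centred on the horizontal centroidal axis, so I = ΣĪ (holes subtracted) = 1 967 583 mm⁴.

I_x ≈ 1.968 × 10⁶ mm⁴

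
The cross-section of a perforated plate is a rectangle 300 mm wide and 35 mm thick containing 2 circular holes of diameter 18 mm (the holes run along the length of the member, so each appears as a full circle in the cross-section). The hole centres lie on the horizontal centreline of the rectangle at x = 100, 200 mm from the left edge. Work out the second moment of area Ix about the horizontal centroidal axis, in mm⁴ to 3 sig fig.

Ix ≈ 1.06 × 10⁶ mm⁴

Treat the section as a set of non-overlapping primitives; coordinates are from the bounding-box lower-left.
Plate: 300 × 35, A = 10 500 mm², y = 17.5 mm, Ī = 1 071 875 mm⁴.
Hole 1 (subtracted): ⌀18, A = 254.47 mm², y = 17.5 mm, Ī = 5 153 mm⁴.
Hole 2 (subtracted): ⌀18, A = 254.47 mm², y = 17.5 mm, Ī = 5 153 mm⁴.
By symmetry the centroid is at mid-height, ȳ = 17.5 mm.
All pieces are centred on the horizontal centroidal axis, so I = ΣĪ (holes subtracted) = 1 061 569 mm⁴.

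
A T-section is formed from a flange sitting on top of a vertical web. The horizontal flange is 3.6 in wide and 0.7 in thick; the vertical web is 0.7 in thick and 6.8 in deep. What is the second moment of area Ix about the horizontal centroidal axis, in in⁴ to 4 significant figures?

Ix ≈ 41.62 in⁴

Break the section into simple shapes (no overlaps), measuring from the bottom-left corner of the bounding box.
Flange: 3.6 × 0.7, A = 2.52 in², y = 7.15 in, Ī = 0.1029 in⁴.
Web: 0.7 × 6.8, A = 4.76 in², y = 3.4 in, Ī = 18.3419 in⁴.
Centroid: ȳ = ΣA·y / ΣA = 4.69808 in.
Transfer each piece to the horizontal centroidal axis using Ī + A·d² with d = y − 4.69808:
  flange: d = 2.45192 in → contributes +15.253 in⁴
  web: d = -1.29808 in → contributes +26.3625 in⁴
Total I = 41.6154 in⁴.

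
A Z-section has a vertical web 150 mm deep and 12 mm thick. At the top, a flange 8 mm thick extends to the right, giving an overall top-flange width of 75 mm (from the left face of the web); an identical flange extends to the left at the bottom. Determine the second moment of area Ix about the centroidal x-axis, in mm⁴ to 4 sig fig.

Ix ≈ 8.462 × 10⁶ mm⁴

Break the section into simple shapes (no overlaps), measuring from the bottom-left corner of the bounding box.
Web: 12 × 150, A = 1 800 mm², y = 75 mm, Ī = 3 375 000 mm⁴.
Top flange (beyond web): 63 × 8, A = 504 mm², y = 146 mm, Ī = 2 688 mm⁴.
Bottom flange (beyond web): 63 × 8, A = 504 mm², y = 4 mm, Ī = 2 688 mm⁴.
Centroid: ȳ = ΣA·y / ΣA = 75 mm.
Transfer each piece to the centroidal x-axis using Ī + A·d² with d = y − 75:
  web: d = 0 mm → contributes +3 375 000 mm⁴
  top flange (beyond web): d = 71 mm → contributes +2 543 352 mm⁴
  bottom flange (beyond web): d = -71 mm → contributes +2 543 352 mm⁴
Total I = 8 461 704 mm⁴.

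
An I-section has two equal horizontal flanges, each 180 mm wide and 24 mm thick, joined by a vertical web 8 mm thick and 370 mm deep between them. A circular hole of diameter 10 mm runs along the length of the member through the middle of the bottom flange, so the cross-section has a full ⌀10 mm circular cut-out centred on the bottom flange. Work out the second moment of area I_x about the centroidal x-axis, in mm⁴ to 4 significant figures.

Decompose the section into non-overlapping parts with the origin at the bottom-left of its bounding rectangle.
Bottom flange: 180 × 24, A = 4 320 mm², y = 12 mm, Ī = 207 360 mm⁴.
Web: 8 × 370, A = 2 960 mm², y = 209 mm, Ī = 33 768 667 mm⁴.
Top flange: 180 × 24, A = 4 320 mm², y = 406 mm, Ī = 207 360 mm⁴.
Hole (subtracted): ⌀10, A = 78.5398 mm², y = 12 mm, Ī = 490.874 mm⁴.
Centroid: ȳ = ΣA·y / ΣA = 210.343 mm.
Transfer each piece to the centroidal x-axis using Ī + A·d² with d = y − 210.343:
  bottom flange: d = -198.343 mm → contributes +170 155 780 mm⁴
  web: d = -1.34292 mm → contributes +33 774 005 mm⁴
  top flange: d = 195.657 mm → contributes +165 584 282 mm⁴
  hole: d = -198.343 mm → contributes −3 090 240 mm⁴
Total I = 366 423 826 mm⁴.

I_x ≈ 3.664 × 10⁸ mm⁴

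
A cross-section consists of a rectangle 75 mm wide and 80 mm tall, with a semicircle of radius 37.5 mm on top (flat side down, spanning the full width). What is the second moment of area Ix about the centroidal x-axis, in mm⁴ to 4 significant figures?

Decompose the section into non-overlapping parts with the origin at the bottom-left of its bounding rectangle.
Rectangular body: 75 × 80, A = 6 000 mm², y = 40 mm, Ī = 3 200 000 mm⁴.
Semicircular cap: semicircle r = 37.5, A = 2208.93 mm², y = 95.9155 mm, Ī = 217 049 mm⁴.
Centroid: ȳ = ΣA·y / ΣA = 55.0462 mm.
Transfer each piece to the centroidal x-axis using Ī + A·d² with d = y − 55.0462:
  rectangular body: d = -15.0462 mm → contributes +4 558 336 mm⁴
  semicircular cap: d = 40.8693 mm → contributes +3 906 620 mm⁴
Total I = 8 464 955 mm⁴.

Ix ≈ 8.465 × 10⁶ mm⁴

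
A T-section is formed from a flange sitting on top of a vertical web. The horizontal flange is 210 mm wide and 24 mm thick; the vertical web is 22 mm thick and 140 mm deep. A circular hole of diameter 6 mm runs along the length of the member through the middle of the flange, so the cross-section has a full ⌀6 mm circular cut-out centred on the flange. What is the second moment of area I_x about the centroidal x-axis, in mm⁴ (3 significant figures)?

Split into non-overlapping primitives; take the origin at the lower-left of the bounding box.
Flange: 210 × 24, A = 5 040 mm², y = 152 mm, Ī = 241 920 mm⁴.
Web: 22 × 140, A = 3 080 mm², y = 70 mm, Ī = 5 030 667 mm⁴.
Hole (subtracted): ⌀6, A = 28.274 mm², y = 152 mm, Ī = 63.617 mm⁴.
Centroid: ȳ = ΣA·y / ΣA = 120.79 mm.
Transfer each piece to the centroidal x-axis using Ī + A·d² with d = y − 120.79:
  flange: d = 31.212 mm → contributes +5 151 873 mm⁴
  web: d = -50.788 mm → contributes +12 975 242 mm⁴
  hole: d = 31.212 mm → contributes −27 608 mm⁴
Total I = 18 099 507 mm⁴.

I_x ≈ 1.81 × 10⁷ mm⁴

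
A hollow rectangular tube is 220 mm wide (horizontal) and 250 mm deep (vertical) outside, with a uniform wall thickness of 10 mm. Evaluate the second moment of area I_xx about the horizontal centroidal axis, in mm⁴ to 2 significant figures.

I_xx ≈ 8.4 × 10⁷ mm⁴

Split into non-overlapping primitives; take the origin at the lower-left of the bounding box.
Outer rectangle: 220 × 250, A = 55 000 mm², y = 125 mm, Ī = 286 458 333 mm⁴.
Inner void (subtracted): 200 × 230, A = 46 000 mm², y = 125 mm, Ī = 202 783 333 mm⁴.
By symmetry the centroid is at mid-height, ȳ = 125 mm.
All pieces are centred on the horizontal centroidal axis, so I = ΣĪ (holes subtracted) = 83 675 000 mm⁴.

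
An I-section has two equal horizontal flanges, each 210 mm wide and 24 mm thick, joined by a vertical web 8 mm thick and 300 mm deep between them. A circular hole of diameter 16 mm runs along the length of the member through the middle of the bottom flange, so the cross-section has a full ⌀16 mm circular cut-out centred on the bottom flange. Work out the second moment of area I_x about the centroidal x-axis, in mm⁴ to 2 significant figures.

I_x ≈ 2.8 × 10⁸ mm⁴

Break the section into simple shapes (no overlaps), measuring from the bottom-left corner of the bounding box.
Bottom flange: 210 × 24, A = 5 040 mm², y = 12 mm, Ī = 241 920 mm⁴.
Web: 8 × 300, A = 2 400 mm², y = 174 mm, Ī = 18 000 000 mm⁴.
Top flange: 210 × 24, A = 5 040 mm², y = 336 mm, Ī = 241 920 mm⁴.
Hole (subtracted): ⌀16, A = 201.1 mm², y = 12 mm, Ī = 3 217 mm⁴.
Centroid: ȳ = ΣA·y / ΣA = 176.7 mm.
Transfer each piece to the centroidal x-axis using Ī + A·d² with d = y − 176.7:
  bottom flange: d = -164.7 mm → contributes +136 878 857 mm⁴
  web: d = -2.653 mm → contributes +18 016 888 mm⁴
  top flange: d = 159.3 mm → contributes +128 215 433 mm⁴
  hole: d = -164.7 mm → contributes −5 454 107 mm⁴
Total I = 277 657 071 mm⁴.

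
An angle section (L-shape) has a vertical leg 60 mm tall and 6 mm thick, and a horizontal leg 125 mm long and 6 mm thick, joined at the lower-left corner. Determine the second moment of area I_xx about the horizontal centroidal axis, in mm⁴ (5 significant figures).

Treat the section as a set of non-overlapping primitives; coordinates are from the bounding-box lower-left.
Vertical leg: 6 × 60, A = 360 mm², y = 30 mm, Ī = 108 000 mm⁴.
Horizontal leg (remainder): 119 × 6, A = 714 mm², y = 3 mm, Ī = 2 142 mm⁴.
Centroid: ȳ = ΣA·y / ΣA = 12.05028 mm.
Transfer each piece to the horizontal centroidal axis using Ī + A·d² with d = y − 12.05028:
  vertical leg: d = 17.94972 mm → contributes +223989.3 mm⁴
  horizontal leg (remainder): d = -9.050279 mm → contributes +60623.99 mm⁴
Total I = 284613.3 mm⁴.

I_xx ≈ 2.8461 × 10⁵ mm⁴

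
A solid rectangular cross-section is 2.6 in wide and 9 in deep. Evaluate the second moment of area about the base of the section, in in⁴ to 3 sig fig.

The section: 2.6 × 9, A = 23.4 in², y = 4.5 in, Ī = 157.95 in⁴.
Transfer it to a horizontal axis along the bottom face using Ī + A·d² with d = y − 0:
  the section: d = 4.5 in → contributes +631.8 in⁴
Total I = 631.8 in⁴.

I_base ≈ 632 in⁴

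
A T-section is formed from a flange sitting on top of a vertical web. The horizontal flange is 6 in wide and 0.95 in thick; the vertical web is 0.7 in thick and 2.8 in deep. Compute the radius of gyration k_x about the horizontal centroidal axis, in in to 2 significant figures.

Decompose the section into non-overlapping parts with the origin at the bottom-left of its bounding rectangle.
Flange: 6 × 0.95, A = 5.7 in², y = 3.275 in, Ī = 0.4287 in⁴.
Web: 0.7 × 2.8, A = 1.96 in², y = 1.4 in, Ī = 1.281 in⁴.
Centroid: ȳ = ΣA·y / ΣA = 2.795 in.
Transfer each piece to the horizontal centroidal axis using Ī + A·d² with d = y − 2.795:
  flange: d = 0.4798 in → contributes +1.741 in⁴
  web: d = -1.395 in → contributes +5.096 in⁴
Total I = 6.837 in⁴.
Radius of gyration: k = √(I/A) = √(6.837 / 7.66) = 0.9447 in.

k_x ≈ 0.94 in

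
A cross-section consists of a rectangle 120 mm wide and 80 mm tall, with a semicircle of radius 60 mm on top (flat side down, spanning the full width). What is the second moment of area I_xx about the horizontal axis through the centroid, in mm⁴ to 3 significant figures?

Treat the section as a set of non-overlapping primitives; coordinates are from the bounding-box lower-left.
Rectangular body: 120 × 80, A = 9 600 mm², y = 40 mm, Ī = 5 120 000 mm⁴.
Semicircular cap: semicircle r = 60, A = 5654.9 mm², y = 105.46 mm, Ī = 1 422 450 mm⁴.
Centroid: ȳ = ΣA·y / ΣA = 64.267 mm.
Transfer each piece to the horizontal axis through the centroid using Ī + A·d² with d = y − 64.267:
  rectangular body: d = -24.267 mm → contributes +10 773 465 mm⁴
  semicircular cap: d = 41.197 mm → contributes +11 020 071 mm⁴
Total I = 21 793 536 mm⁴.

I_xx ≈ 2.18 × 10⁷ mm⁴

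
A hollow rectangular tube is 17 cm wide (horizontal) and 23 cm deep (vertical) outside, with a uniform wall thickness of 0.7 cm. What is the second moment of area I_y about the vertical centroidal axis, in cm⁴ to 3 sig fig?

I_y ≈ 2580 cm⁴

Break the section into simple shapes (no overlaps), measuring from the bottom-left corner of the bounding box.
Outer rectangle: 17 × 23, A = 391 cm², x = 8.5 cm, Ī = 9416.6 cm⁴.
Inner void (subtracted): 15.6 × 21.6, A = 336.96 cm², x = 8.5 cm, Ī = 6833.5 cm⁴.
By symmetry the centroid is at mid-width, x̄ = 8.5 cm.
All pieces are centred on the vertical centroidal axis, so I = ΣĪ (holes subtracted) = 2 583 cm⁴.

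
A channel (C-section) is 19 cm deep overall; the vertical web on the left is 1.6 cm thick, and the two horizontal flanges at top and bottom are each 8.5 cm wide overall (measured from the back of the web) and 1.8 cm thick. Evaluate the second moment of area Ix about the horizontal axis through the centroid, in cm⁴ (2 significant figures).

Break the section into simple shapes (no overlaps), measuring from the bottom-left corner of the bounding box.
Web: 1.6 × 19, A = 30.4 cm², y = 9.5 cm, Ī = 914.5 cm⁴.
Top flange (beyond web): 6.9 × 1.8, A = 12.42 cm², y = 18.1 cm, Ī = 3.353 cm⁴.
Bottom flange (beyond web): 6.9 × 1.8, A = 12.42 cm², y = 0.9 cm, Ī = 3.353 cm⁴.
By symmetry the centroid is at mid-height, ȳ = 9.5 cm.
Transfer each piece to the horizontal axis through the centroid using Ī + A·d² with d = y − 9.5:
  web: d = 0 cm → contributes +914.5 cm⁴
  top flange (beyond web): d = 8.6 cm → contributes +921.9 cm⁴
  bottom flange (beyond web): d = -8.6 cm → contributes +921.9 cm⁴
Total I = 2 758 cm⁴.

Ix ≈ 2800 cm⁴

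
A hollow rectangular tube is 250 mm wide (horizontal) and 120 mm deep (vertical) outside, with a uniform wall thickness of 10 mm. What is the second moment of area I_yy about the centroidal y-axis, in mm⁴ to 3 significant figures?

I_yy ≈ 5.49 × 10⁷ mm⁴

Treat the section as a set of non-overlapping primitives; coordinates are from the bounding-box lower-left.
Outer rectangle: 250 × 120, A = 30 000 mm², x = 125 mm, Ī = 156 250 000 mm⁴.
Inner void (subtracted): 230 × 100, A = 23 000 mm², x = 125 mm, Ī = 101 391 667 mm⁴.
By symmetry the centroid is at mid-width, x̄ = 125 mm.
All pieces are centred on the centroidal y-axis, so I = ΣĪ (holes subtracted) = 54 858 333 mm⁴.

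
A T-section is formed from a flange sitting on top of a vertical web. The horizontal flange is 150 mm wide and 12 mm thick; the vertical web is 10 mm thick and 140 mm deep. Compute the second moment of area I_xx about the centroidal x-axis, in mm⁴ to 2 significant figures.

I_xx ≈ 6.9 × 10⁶ mm⁴

Treat the section as a set of non-overlapping primitives; coordinates are from the bounding-box lower-left.
Flange: 150 × 12, A = 1 800 mm², y = 146 mm, Ī = 21 600 mm⁴.
Web: 10 × 140, A = 1 400 mm², y = 70 mm, Ī = 2 286 667 mm⁴.
Centroid: ȳ = ΣA·y / ΣA = 112.8 mm.
Transfer each piece to the centroidal x-axis using Ī + A·d² with d = y − 112.8:
  flange: d = 33.25 mm → contributes +2 011 613 mm⁴
  web: d = -42.75 mm → contributes +4 845 254 mm⁴
Total I = 6 856 867 mm⁴.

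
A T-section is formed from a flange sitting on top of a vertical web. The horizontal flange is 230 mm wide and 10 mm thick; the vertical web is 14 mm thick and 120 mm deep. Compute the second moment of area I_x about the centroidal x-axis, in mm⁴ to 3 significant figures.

I_x ≈ 6.14 × 10⁶ mm⁴

Split into non-overlapping primitives; take the origin at the lower-left of the bounding box.
Flange: 230 × 10, A = 2 300 mm², y = 125 mm, Ī = 19 167 mm⁴.
Web: 14 × 120, A = 1 680 mm², y = 60 mm, Ī = 2 016 000 mm⁴.
Centroid: ȳ = ΣA·y / ΣA = 97.563 mm.
Transfer each piece to the centroidal x-axis using Ī + A·d² with d = y − 97.563:
  flange: d = 27.437 mm → contributes +1 750 605 mm⁴
  web: d = -37.563 mm → contributes +4 386 421 mm⁴
Total I = 6 137 026 mm⁴.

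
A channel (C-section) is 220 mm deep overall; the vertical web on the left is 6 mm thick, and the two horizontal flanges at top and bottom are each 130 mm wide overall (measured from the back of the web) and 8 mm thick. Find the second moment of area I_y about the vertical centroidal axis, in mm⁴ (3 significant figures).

Treat the section as a set of non-overlapping primitives; coordinates are from the bounding-box lower-left.
Web: 6 × 220, A = 1 320 mm², x = 3 mm, Ī = 3 960 mm⁴.
Top flange (beyond web): 124 × 8, A = 992 mm², x = 68 mm, Ī = 1 271 083 mm⁴.
Bottom flange (beyond web): 124 × 8, A = 992 mm², x = 68 mm, Ī = 1 271 083 mm⁴.
Centroid: x̄ = ΣA·x / ΣA = 42.031 mm.
Transfer each piece to the vertical centroidal axis using Ī + A·d² with d = x − 42.031:
  web: d = -39.031 mm → contributes +2 014 922 mm⁴
  top flange (beyond web): d = 25.969 mm → contributes +1 940 052 mm⁴
  bottom flange (beyond web): d = 25.969 mm → contributes +1 940 052 mm⁴
Total I = 5 895 026 mm⁴.

I_y ≈ 5.90 × 10⁶ mm⁴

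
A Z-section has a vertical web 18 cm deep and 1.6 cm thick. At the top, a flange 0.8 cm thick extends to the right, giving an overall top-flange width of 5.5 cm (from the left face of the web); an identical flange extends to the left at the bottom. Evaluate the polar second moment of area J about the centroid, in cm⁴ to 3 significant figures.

Split into non-overlapping primitives; take the origin at the lower-left of the bounding box.
Web: 1.6 × 18, A = 28.8 cm², y = 9 cm, Ī = 777.6 cm⁴.
Top flange (beyond web): 3.9 × 0.8, A = 3.12 cm², y = 17.6 cm, Ī = 0.1664 cm⁴.
Bottom flange (beyond web): 3.9 × 0.8, A = 3.12 cm², y = 0.4 cm, Ī = 0.1664 cm⁴.
Centroid: ȳ = ΣA·y / ΣA = 9 cm.
Transfer each piece to the centroidal x-axis using Ī + A·d² with d = y − 9:
  web: d = 0 cm → contributes +777.6 cm⁴
  top flange (beyond web): d = 8.6 cm → contributes +230.92 cm⁴
  bottom flange (beyond web): d = -8.6 cm → contributes +230.92 cm⁴
Total I = 1239.4 cm⁴.
For the y-axis: x̄ = 4.7 cm.
Repeating about the centroidal y-axis gives I_y = 61.243 cm⁴.
Polar second moment: J = I_x + I_y = 1300.7 cm⁴.

J ≈ 1300 cm⁴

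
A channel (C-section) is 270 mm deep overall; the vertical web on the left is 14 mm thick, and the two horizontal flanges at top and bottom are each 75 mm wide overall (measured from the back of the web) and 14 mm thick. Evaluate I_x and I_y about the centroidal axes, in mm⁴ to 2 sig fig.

I_x ≈ 5.1 × 10⁷ mm⁴, I_y ≈ 2.2 × 10⁶ mm⁴

Decompose the section into non-overlapping parts with the origin at the bottom-left of its bounding rectangle.
Web: 14 × 270, A = 3 780 mm², y = 135 mm, Ī = 22 963 500 mm⁴.
Top flange (beyond web): 61 × 14, A = 854 mm², y = 263 mm, Ī = 13 949 mm⁴.
Bottom flange (beyond web): 61 × 14, A = 854 mm², y = 7 mm, Ī = 13 949 mm⁴.
By symmetry the centroid is at mid-height, ȳ = 135 mm.
Transfer each piece to the centroidal x-axis using Ī + A·d² with d = y − 135:
  web: d = 0 mm → contributes +22 963 500 mm⁴
  top flange (beyond web): d = 128 mm → contributes +14 005 885 mm⁴
  bottom flange (beyond web): d = -128 mm → contributes +14 005 885 mm⁴
Total I = 50 975 269 mm⁴.
For the y-axis: x̄ = 18.67 mm.
Repeating about the centroidal y-axis gives I_y = 2 245 715 mm⁴.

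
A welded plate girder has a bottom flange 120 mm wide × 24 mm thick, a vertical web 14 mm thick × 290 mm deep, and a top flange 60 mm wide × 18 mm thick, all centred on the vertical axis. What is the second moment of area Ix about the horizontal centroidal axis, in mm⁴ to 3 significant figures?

Ix ≈ 1.15 × 10⁸ mm⁴

Break the section into simple shapes (no overlaps), measuring from the bottom-left corner of the bounding box.
Bottom plate: 120 × 24, A = 2 880 mm², y = 12 mm, Ī = 138 240 mm⁴.
Web plate: 14 × 290, A = 4 060 mm², y = 169 mm, Ī = 28 453 833 mm⁴.
Top plate: 60 × 18, A = 1 080 mm², y = 323 mm, Ī = 29 160 mm⁴.
Centroid: ȳ = ΣA·y / ΣA = 133.36 mm.
Transfer each piece to the horizontal centroidal axis using Ī + A·d² with d = y − 133.36:
  bottom plate: d = -121.36 mm → contributes +42 554 971 mm⁴
  web plate: d = 35.641 mm → contributes +33 611 144 mm⁴
  top plate: d = 189.64 mm → contributes +38 869 924 mm⁴
Total I = 115 036 039 mm⁴.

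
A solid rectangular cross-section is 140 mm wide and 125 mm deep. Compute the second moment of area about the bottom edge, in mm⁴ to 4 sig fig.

The section: 140 × 125, A = 17 500 mm², y = 62.5 mm, Ī = 22 786 458 mm⁴.
Transfer it to the bottom edge using Ī + A·d² with d = y − 0:
  the section: d = 62.5 mm → contributes +91 145 833 mm⁴
Total I = 91 145 833 mm⁴.

I_base ≈ 9.115 × 10⁷ mm⁴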